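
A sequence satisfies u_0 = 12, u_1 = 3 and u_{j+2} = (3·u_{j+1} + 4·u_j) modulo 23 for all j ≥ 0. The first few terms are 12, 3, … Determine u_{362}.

4

u_0 = 12,  u_1 = 3,  u_2 = 11,  u_3 = 22,  u_4 = 18,  u_5 = 4,  u_6 = 15,  u_7 = 15,  u_8 = 13,  u_9 = 7,  u_{10} = 4,  u_{11} = 17,  u_{12} = 21,  u_{13} = 16,  u_{14} = 17,  u_{15} = 0,  u_{16} = 22,  u_{17} = 20,  u_{18} = 10,  u_{19} = 18,  u_{20} = 2,  u_{21} = 9,  u_{22} = 12,  u_{23} = 3.
Since (u_{22}, u_{23}) = (u_0, u_1) = (12, 3) (two consecutive terms determine the rest), the sequence is periodic with period 22.
(362 - 0) mod 22 = 10, so u_{362} = u_{10} = 4.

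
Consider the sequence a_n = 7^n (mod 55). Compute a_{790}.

34

We have a_0 = 1; a_1 = 7; a_2 = 49; a_3 = 13; a_4 = 36; a_5 = 32; a_6 = 4; a_7 = 28; a_8 = 31; a_9 = 52; a_{10} = 34; a_{11} = 18; a_{12} = 16; a_{13} = 2; a_{14} = 14; a_{15} = 43; a_{16} = 26; a_{17} = 17; a_{18} = 9; a_{19} = 8; a_{20} = 1.
Since a_{20} = a_0 = 1, the sequence is periodic with period 20.
So a_{790} = a_{0 + ((790-0) mod 20)} = a_{10} = 34.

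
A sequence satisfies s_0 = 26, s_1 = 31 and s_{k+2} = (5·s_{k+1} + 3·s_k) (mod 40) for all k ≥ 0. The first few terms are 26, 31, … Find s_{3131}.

s_0 = 26; s_1 = 31; s_2 = 33; s_3 = 18; s_4 = 29; s_5 = 39; s_6 = 2; s_7 = 7; s_8 = 1; s_9 = 26; s_{10} = 13; s_{11} = 23; s_{12} = 34; s_{13} = 39; s_{14} = 17; s_{15} = 2; s_{16} = 21; s_{17} = 31; s_{18} = 18; s_{19} = 23; s_{20} = 9; s_{21} = 34; s_{22} = 37; s_{23} = 7; s_{24} = 26; s_{25} = 31.
The sequence repeats with period 24.
(3131 - 0) mod 24 = 11, so s_{3131} = s_{11} = 23.

23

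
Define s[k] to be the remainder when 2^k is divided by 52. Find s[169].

Listing terms: s[0] = 1,  s[1] = 2,  s[2] = 4,  s[3] = 8,  s[4] = 16,  s[5] = 32,  s[6] = 12,  s[7] = 24,  s[8] = 48,  s[9] = 44,  s[10] = 36,  s[11] = 20,  s[12] = 40,  s[13] = 28,  s[14] = 4.
Since s[14] = s[2] = 4, the sequence is eventually periodic: after a pre-period of length 2 it cycles with period 12.
For k ≥ 2, s[k] depends only on (k - 2) mod 12. (169 - 2) mod 12 = 11, so s[169] = s[13] = 28.

28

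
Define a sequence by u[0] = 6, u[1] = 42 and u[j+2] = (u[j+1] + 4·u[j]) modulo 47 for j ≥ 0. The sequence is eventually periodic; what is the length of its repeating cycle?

Computing terms: u[0] = 6,  u[1] = 42,  u[2] = 19,  u[3] = 46,  u[4] = 28,  u[5] = 24,  u[6] = 42,  u[7] = 44,  u[8] = 24,  u[9] = 12,  u[10] = 14,  u[11] = 15,  u[12] = 24,  u[13] = 37,  u[14] = 39,  u[15] = 46,  u[16] = 14,  u[17] = 10,  u[18] = 19,  u[19] = 12,  u[20] = 41,  u[21] = 42,  u[22] = 18,  u[23] = 45,  u[24] = 23,  u[25] = 15,  u[26] = 13,  u[27] = 26,  u[28] = 31,  u[29] = 41,  u[30] = 24,  u[31] = 0,  u[32] = 2,  u[33] = 2,  u[34] = 10,  u[35] = 18,  u[36] = 11,  u[37] = 36,  u[38] = 33,  u[39] = 36,  u[40] = 27,  u[41] = 30,  u[42] = 44,  u[43] = 23,  u[44] = 11,  u[45] = 9,  u[46] = 6,  u[47] = 42.
Since (u[46], u[47]) = (u[0], u[1]) = (6, 42) (two consecutive terms determine the rest), the sequence is periodic with period 46.

46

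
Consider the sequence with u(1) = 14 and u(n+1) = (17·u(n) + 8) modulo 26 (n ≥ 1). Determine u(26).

We have u(1) = 14; u(2) = 12; u(3) = 4; u(4) = 24; u(5) = 0; u(6) = 8; u(7) = 14.
The sequence repeats with period 6.
So u(26) = u(1 + ((26-1) mod 6)) = u(2) = 12.

12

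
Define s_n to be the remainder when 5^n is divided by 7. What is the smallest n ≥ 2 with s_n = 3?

s_1 = 5, s_2 = 4, s_3 = 6, s_4 = 2, s_5 = 3, s_6 = 1, s_7 = 5.
Since s_7 = s_1 = 5, the sequence is periodic with period 6.
The value 3 first appears (with n ≥ 2) at s_5.

5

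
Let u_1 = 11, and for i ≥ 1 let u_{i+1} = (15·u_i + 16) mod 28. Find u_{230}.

We have u_1 = 11, u_2 = 13, u_3 = 15, u_4 = 17, u_5 = 19, u_6 = 21, u_7 = 23, u_8 = 25, u_9 = 27, u_{10} = 1, u_{11} = 3, u_{12} = 5, u_{13} = 7, u_{14} = 9, u_{15} = 11.
Since u_{15} = u_1 = 11, the sequence is periodic with period 14.
So u_{230} = u_{1 + ((230-1) mod 14)} = u_6 = 21.

21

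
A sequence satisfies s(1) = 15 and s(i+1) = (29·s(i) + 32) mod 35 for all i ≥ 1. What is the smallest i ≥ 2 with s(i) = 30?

Computing terms: s(1) = 15,  s(2) = 12,  s(3) = 30,  s(4) = 27,  s(5) = 10,  s(6) = 7,  s(7) = 25,  s(8) = 22,  s(9) = 5,  s(10) = 2,  s(11) = 20,  s(12) = 17,  s(13) = 0,  s(14) = 32,  s(15) = 15.
The sequence repeats with period 14.
The value 30 first appears (with i ≥ 2) at s(3).

3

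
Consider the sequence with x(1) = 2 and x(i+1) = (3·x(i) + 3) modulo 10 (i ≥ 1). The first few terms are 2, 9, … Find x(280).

3

Listing terms: x(1) = 2,  x(2) = 9,  x(3) = 0,  x(4) = 3,  x(5) = 2.
Since x(5) = x(1) = 2, the sequence is periodic with period 4.
So x(280) = x(1 + ((280-1) mod 4)) = x(4) = 3.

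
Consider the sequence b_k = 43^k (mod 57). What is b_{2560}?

55

b_1 = 43,  b_2 = 25,  b_3 = 49,  b_4 = 55,  b_5 = 28,  b_6 = 7,  b_7 = 16,  b_8 = 4,  b_9 = 1,  b_{10} = 43.
Since b_{10} = b_1 = 43, the sequence is periodic with period 9.
So b_{2560} = b_{1 + ((2560-1) mod 9)} = b_4 = 55.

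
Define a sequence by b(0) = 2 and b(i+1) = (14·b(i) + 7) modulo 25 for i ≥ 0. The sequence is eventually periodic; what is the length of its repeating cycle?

10

We have b(0) = 2; b(1) = 10; b(2) = 22; b(3) = 15; b(4) = 17; b(5) = 20; b(6) = 12; b(7) = 0; b(8) = 7; b(9) = 5; b(10) = 2.
The sequence repeats with period 10.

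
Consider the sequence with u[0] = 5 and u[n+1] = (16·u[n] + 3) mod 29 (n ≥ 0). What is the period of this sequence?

7

Listing terms: u[0] = 5; u[1] = 25; u[2] = 26; u[3] = 13; u[4] = 8; u[5] = 15; u[6] = 11; u[7] = 5.
The sequence repeats with period 7.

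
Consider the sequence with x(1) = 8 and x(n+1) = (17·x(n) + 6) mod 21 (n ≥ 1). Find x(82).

x(1) = 8,  x(2) = 16,  x(3) = 5,  x(4) = 7,  x(5) = 20,  x(6) = 10,  x(7) = 8.
Since x(7) = x(1) = 8, the sequence is periodic with period 6.
So x(82) = x(1 + ((82-1) mod 6)) = x(4) = 7.

7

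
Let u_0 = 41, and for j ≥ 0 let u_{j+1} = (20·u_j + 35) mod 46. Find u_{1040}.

We have u_0 = 41; u_1 = 27; u_2 = 23; u_3 = 35; u_4 = 45; u_5 = 15; u_6 = 13; u_7 = 19; u_8 = 1; u_9 = 9; u_{10} = 31; u_{11} = 11; u_{12} = 25; u_{13} = 29; u_{14} = 17; u_{15} = 7; u_{16} = 37; u_{17} = 39; u_{18} = 33; u_{19} = 5; u_{20} = 43; u_{21} = 21; u_{22} = 41.
Since u_{22} = u_0 = 41, the sequence is periodic with period 22.
(1040 - 0) mod 22 = 6, so u_{1040} = u_6 = 13.

13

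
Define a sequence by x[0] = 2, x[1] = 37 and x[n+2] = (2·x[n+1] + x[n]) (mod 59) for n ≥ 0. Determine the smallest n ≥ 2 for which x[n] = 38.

Listing terms: x[0] = 2; x[1] = 37; x[2] = 17; x[3] = 12; x[4] = 41; x[5] = 35; x[6] = 52; x[7] = 21; x[8] = 35; x[9] = 32; x[10] = 40; x[11] = 53; x[12] = 28; x[13] = 50; x[14] = 10; x[15] = 11; x[16] = 32; x[17] = 16; x[18] = 5; x[19] = 26; x[20] = 57; x[21] = 22; x[22] = 42; x[23] = 47; x[24] = 18; x[25] = 24; x[26] = 7; x[27] = 38; x[28] = 24; x[29] = 27; x[30] = 19; x[31] = 6; x[32] = 31; x[33] = 9; x[34] = 49; x[35] = 48; x[36] = 27; x[37] = 43; x[38] = 54; x[39] = 33; x[40] = 2; x[41] = 37.
The sequence repeats with period 40.
The value 38 first appears (with n ≥ 2) at x[27].

27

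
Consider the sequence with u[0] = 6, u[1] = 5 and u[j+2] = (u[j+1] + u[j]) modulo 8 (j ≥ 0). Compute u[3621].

0

Computing terms: u[0] = 6; u[1] = 5; u[2] = 3; u[3] = 0; u[4] = 3; u[5] = 3; u[6] = 6; u[7] = 1; u[8] = 7; u[9] = 0; u[10] = 7; u[11] = 7; u[12] = 6; u[13] = 5.
Since (u[12], u[13]) = (u[0], u[1]) = (6, 5) (two consecutive terms determine the rest), the sequence is periodic with period 12.
(3621 - 0) mod 12 = 9, so u[3621] = u[9] = 0.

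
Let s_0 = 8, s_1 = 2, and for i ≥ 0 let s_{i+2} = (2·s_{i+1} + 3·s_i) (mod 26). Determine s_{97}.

2

We have s_0 = 8,  s_1 = 2,  s_2 = 2,  s_3 = 10,  s_4 = 0,  s_5 = 4,  s_6 = 8,  s_7 = 2.
Since (s_6, s_7) = (s_0, s_1) = (8, 2) (two consecutive terms determine the rest), the sequence is periodic with period 6.
So s_{97} = s_{0 + ((97-0) mod 6)} = s_1 = 2.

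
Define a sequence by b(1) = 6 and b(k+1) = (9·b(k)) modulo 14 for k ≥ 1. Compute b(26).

Listing terms: b(1) = 6; b(2) = 12; b(3) = 10; b(4) = 6.
Since b(4) = b(1) = 6, the sequence is periodic with period 3.
So b(26) = b(1 + ((26-1) mod 3)) = b(2) = 12.

12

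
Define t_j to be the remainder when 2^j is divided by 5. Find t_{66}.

4

Listing terms: t_1 = 2,  t_2 = 4,  t_3 = 3,  t_4 = 1,  t_5 = 2.
The sequence repeats with period 4.
(66 - 1) mod 4 = 1, so t_{66} = t_2 = 4.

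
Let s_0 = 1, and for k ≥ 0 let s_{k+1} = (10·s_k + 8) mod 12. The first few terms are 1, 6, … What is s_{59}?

8

We have s_0 = 1,  s_1 = 6,  s_2 = 8,  s_3 = 4,  s_4 = 0,  s_5 = 8.
Since s_5 = s_2 = 8, the sequence is eventually periodic: after a pre-period of length 2 it cycles with period 3.
For k ≥ 2, s_k depends only on (k - 2) mod 3. (59 - 2) mod 3 = 0, so s_{59} = s_2 = 8.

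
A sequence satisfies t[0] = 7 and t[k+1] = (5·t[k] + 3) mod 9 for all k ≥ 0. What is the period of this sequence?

We have t[0] = 7; t[1] = 2; t[2] = 4; t[3] = 5; t[4] = 1; t[5] = 8; t[6] = 7.
Since t[6] = t[0] = 7, the sequence is periodic with period 6.

6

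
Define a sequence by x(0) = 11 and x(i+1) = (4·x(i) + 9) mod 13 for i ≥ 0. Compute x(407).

x(0) = 11,  x(1) = 1,  x(2) = 0,  x(3) = 9,  x(4) = 6,  x(5) = 7,  x(6) = 11.
The sequence repeats with period 6.
(407 - 0) mod 6 = 5, so x(407) = x(5) = 7.

7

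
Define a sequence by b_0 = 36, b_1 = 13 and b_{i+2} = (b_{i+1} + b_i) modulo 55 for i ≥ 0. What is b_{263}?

b_0 = 36; b_1 = 13; b_2 = 49; b_3 = 7; b_4 = 1; b_5 = 8; b_6 = 9; b_7 = 17; b_8 = 26; b_9 = 43; b_{10} = 14; b_{11} = 2; b_{12} = 16; b_{13} = 18; b_{14} = 34; b_{15} = 52; b_{16} = 31; b_{17} = 28; b_{18} = 4; b_{19} = 32; b_{20} = 36; b_{21} = 13.
Since (b_{20}, b_{21}) = (b_0, b_1) = (36, 13) (two consecutive terms determine the rest), the sequence is periodic with period 20.
(263 - 0) mod 20 = 3, so b_{263} = b_3 = 7.

7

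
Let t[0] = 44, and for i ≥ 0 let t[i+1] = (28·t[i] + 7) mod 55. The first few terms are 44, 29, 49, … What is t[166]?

54

t[0] = 44,  t[1] = 29,  t[2] = 49,  t[3] = 4,  t[4] = 9,  t[5] = 39,  t[6] = 54,  t[7] = 34,  t[8] = 24,  t[9] = 19,  t[10] = 44.
The sequence repeats with period 10.
(166 - 0) mod 10 = 6, so t[166] = t[6] = 54.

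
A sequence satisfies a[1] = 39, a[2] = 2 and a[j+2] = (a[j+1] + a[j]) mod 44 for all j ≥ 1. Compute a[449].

32

a[1] = 39,  a[2] = 2,  a[3] = 41,  a[4] = 43,  a[5] = 40,  a[6] = 39,  a[7] = 35,  a[8] = 30,  a[9] = 21,  a[10] = 7,  a[11] = 28,  a[12] = 35,  a[13] = 19,  a[14] = 10,  a[15] = 29,  a[16] = 39,  a[17] = 24,  a[18] = 19,  a[19] = 43,  a[20] = 18,  a[21] = 17,  a[22] = 35,  a[23] = 8,  a[24] = 43,  a[25] = 7,  a[26] = 6,  a[27] = 13,  a[28] = 19,  a[29] = 32,  a[30] = 7,  a[31] = 39,  a[32] = 2.
The sequence repeats with period 30.
(449 - 1) mod 30 = 28, so a[449] = a[29] = 32.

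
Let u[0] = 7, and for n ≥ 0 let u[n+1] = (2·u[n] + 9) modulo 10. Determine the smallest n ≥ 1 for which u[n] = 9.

3

We have u[0] = 7, u[1] = 3, u[2] = 5, u[3] = 9, u[4] = 7.
Since u[4] = u[0] = 7, the sequence is periodic with period 4.
The value 9 first appears (with n ≥ 1) at u[3].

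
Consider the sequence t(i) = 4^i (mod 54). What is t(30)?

10

t(1) = 4; t(2) = 16; t(3) = 10; t(4) = 40; t(5) = 52; t(6) = 46; t(7) = 22; t(8) = 34; t(9) = 28; t(10) = 4.
Since t(10) = t(1) = 4, the sequence is periodic with period 9.
(30 - 1) mod 9 = 2, so t(30) = t(3) = 10.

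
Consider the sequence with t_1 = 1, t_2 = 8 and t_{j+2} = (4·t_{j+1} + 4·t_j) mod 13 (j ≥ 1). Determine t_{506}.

We have t_1 = 1; t_2 = 8; t_3 = 10; t_4 = 7; t_5 = 3; t_6 = 1; t_7 = 3; t_8 = 3; t_9 = 11; t_{10} = 4; t_{11} = 8; t_{12} = 9; t_{13} = 3; t_{14} = 9; t_{15} = 9; t_{16} = 7; t_{17} = 12; t_{18} = 11; t_{19} = 1; t_{20} = 9; t_{21} = 1; t_{22} = 1; t_{23} = 8.
Since (t_{22}, t_{23}) = (t_1, t_2) = (1, 8) (two consecutive terms determine the rest), the sequence is periodic with period 21.
So t_{506} = t_{1 + ((506-1) mod 21)} = t_2 = 8.

8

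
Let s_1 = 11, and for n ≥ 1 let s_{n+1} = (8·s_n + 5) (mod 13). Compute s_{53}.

11

s_1 = 11,  s_2 = 2,  s_3 = 8,  s_4 = 4,  s_5 = 11.
The sequence repeats with period 4.
So s_{53} = s_{1 + ((53-1) mod 4)} = s_1 = 11.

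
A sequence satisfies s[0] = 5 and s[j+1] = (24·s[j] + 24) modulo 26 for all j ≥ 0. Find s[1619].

16

We have s[0] = 5; s[1] = 14; s[2] = 22; s[3] = 6; s[4] = 12; s[5] = 0; s[6] = 24; s[7] = 2; s[8] = 20; s[9] = 10; s[10] = 4; s[11] = 16; s[12] = 18; s[13] = 14.
Since s[13] = s[1] = 14, the sequence is eventually periodic: after a pre-period of length 1 it cycles with period 12.
For j ≥ 1, s[j] depends only on (j - 1) mod 12. (1619 - 1) mod 12 = 10, so s[1619] = s[11] = 16.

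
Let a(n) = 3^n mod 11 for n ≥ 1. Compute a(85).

Listing terms: a(1) = 3,  a(2) = 9,  a(3) = 5,  a(4) = 4,  a(5) = 1,  a(6) = 3.
The sequence repeats with period 5.
So a(85) = a(1 + ((85-1) mod 5)) = a(5) = 1.

1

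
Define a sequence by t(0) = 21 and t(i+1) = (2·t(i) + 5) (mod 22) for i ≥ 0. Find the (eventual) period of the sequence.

10

t(0) = 21, t(1) = 3, t(2) = 11, t(3) = 5, t(4) = 15, t(5) = 13, t(6) = 9, t(7) = 1, t(8) = 7, t(9) = 19, t(10) = 21.
The sequence repeats with period 10.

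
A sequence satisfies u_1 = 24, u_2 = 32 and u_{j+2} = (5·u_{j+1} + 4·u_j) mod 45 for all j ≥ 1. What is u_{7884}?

13

u_1 = 24,  u_2 = 32,  u_3 = 31,  u_4 = 13,  u_5 = 9,  u_6 = 7,  u_7 = 26,  u_8 = 23,  u_9 = 39,  u_{10} = 17,  u_{11} = 16,  u_{12} = 13,  u_{13} = 39,  u_{14} = 22,  u_{15} = 41,  u_{16} = 23,  u_{17} = 9,  u_{18} = 2,  u_{19} = 1,  u_{20} = 13,  u_{21} = 24,  u_{22} = 37,  u_{23} = 11,  u_{24} = 23,  u_{25} = 24,  u_{26} = 32.
Since (u_{25}, u_{26}) = (u_1, u_2) = (24, 32) (two consecutive terms determine the rest), the sequence is periodic with period 24.
So u_{7884} = u_{1 + ((7884-1) mod 24)} = u_{12} = 13.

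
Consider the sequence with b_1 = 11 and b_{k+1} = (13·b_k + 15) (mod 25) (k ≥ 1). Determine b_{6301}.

11

Computing terms: b_1 = 11, b_2 = 8, b_3 = 19, b_4 = 12, b_5 = 21, b_6 = 13, b_7 = 9, b_8 = 7, b_9 = 6, b_{10} = 18, b_{11} = 24, b_{12} = 2, b_{13} = 16, b_{14} = 23, b_{15} = 14, b_{16} = 22, b_{17} = 1, b_{18} = 3, b_{19} = 4, b_{20} = 17, b_{21} = 11.
The sequence repeats with period 20.
(6301 - 1) mod 20 = 0, so b_{6301} = b_1 = 11.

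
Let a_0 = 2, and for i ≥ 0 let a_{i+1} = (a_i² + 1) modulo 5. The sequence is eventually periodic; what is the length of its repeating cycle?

Listing terms: a_0 = 2,  a_1 = 0,  a_2 = 1,  a_3 = 2.
Since a_3 = a_0 = 2, the sequence is periodic with period 3.

3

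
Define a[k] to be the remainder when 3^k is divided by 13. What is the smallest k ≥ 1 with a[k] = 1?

Computing terms: a[0] = 1, a[1] = 3, a[2] = 9, a[3] = 1.
The sequence repeats with period 3.
The value 1 next appears (with k ≥ 1) at a[3].

3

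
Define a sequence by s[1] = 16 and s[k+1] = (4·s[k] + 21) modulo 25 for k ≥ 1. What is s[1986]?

20

s[1] = 16; s[2] = 10; s[3] = 11; s[4] = 15; s[5] = 6; s[6] = 20; s[7] = 1; s[8] = 0; s[9] = 21; s[10] = 5; s[11] = 16.
Since s[11] = s[1] = 16, the sequence is periodic with period 10.
(1986 - 1) mod 10 = 5, so s[1986] = s[6] = 20.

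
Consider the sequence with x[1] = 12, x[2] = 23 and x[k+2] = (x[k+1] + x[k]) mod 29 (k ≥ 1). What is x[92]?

Listing terms: x[1] = 12, x[2] = 23, x[3] = 6, x[4] = 0, x[5] = 6, x[6] = 6, x[7] = 12, x[8] = 18, x[9] = 1, x[10] = 19, x[11] = 20, x[12] = 10, x[13] = 1, x[14] = 11, x[15] = 12, x[16] = 23.
The sequence repeats with period 14.
(92 - 1) mod 14 = 7, so x[92] = x[8] = 18.

18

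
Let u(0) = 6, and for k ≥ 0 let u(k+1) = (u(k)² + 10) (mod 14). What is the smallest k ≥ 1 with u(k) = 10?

We have u(0) = 6; u(1) = 4; u(2) = 12; u(3) = 0; u(4) = 10; u(5) = 12.
Since u(5) = u(2) = 12, the sequence is eventually periodic: after a pre-period of length 2 it cycles with period 3.
The value 10 first appears (with k ≥ 1) at u(4).

4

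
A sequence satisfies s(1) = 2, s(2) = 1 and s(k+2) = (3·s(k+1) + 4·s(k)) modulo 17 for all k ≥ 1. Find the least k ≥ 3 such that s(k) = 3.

4

Listing terms: s(1) = 2; s(2) = 1; s(3) = 11; s(4) = 3; s(5) = 2; s(6) = 1.
Since (s(5), s(6)) = (s(1), s(2)) = (2, 1) (two consecutive terms determine the rest), the sequence is periodic with period 4.
The value 3 first appears (with k ≥ 3) at s(4).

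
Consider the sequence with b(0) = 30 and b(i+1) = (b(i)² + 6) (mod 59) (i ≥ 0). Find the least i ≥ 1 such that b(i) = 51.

Computing terms: b(0) = 30,  b(1) = 21,  b(2) = 34,  b(3) = 41,  b(4) = 35,  b(5) = 51,  b(6) = 11,  b(7) = 9,  b(8) = 28,  b(9) = 23,  b(10) = 4,  b(11) = 22,  b(12) = 18,  b(13) = 35.
Since b(13) = b(4) = 35, the sequence is eventually periodic: after a pre-period of length 4 it cycles with period 9.
The value 51 first appears (with i ≥ 1) at b(5).

5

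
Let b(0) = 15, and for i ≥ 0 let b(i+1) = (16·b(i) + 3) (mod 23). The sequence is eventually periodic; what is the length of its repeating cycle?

Listing terms: b(0) = 15,  b(1) = 13,  b(2) = 4,  b(3) = 21,  b(4) = 17,  b(5) = 22,  b(6) = 10,  b(7) = 2,  b(8) = 12,  b(9) = 11,  b(10) = 18,  b(11) = 15.
The sequence repeats with period 11.

11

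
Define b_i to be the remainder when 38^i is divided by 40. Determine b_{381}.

8

Listing terms: b_0 = 1, b_1 = 38, b_2 = 4, b_3 = 32, b_4 = 16, b_5 = 8, b_6 = 24, b_7 = 32.
Since b_7 = b_3 = 32, the sequence is eventually periodic: after a pre-period of length 3 it cycles with period 4.
For i ≥ 3, b_i depends only on (i - 3) mod 4. (381 - 3) mod 4 = 2, so b_{381} = b_5 = 8.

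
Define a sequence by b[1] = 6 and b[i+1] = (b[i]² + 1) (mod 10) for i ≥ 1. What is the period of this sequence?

Listing terms: b[1] = 6, b[2] = 7, b[3] = 0, b[4] = 1, b[5] = 2, b[6] = 5, b[7] = 6.
The sequence repeats with period 6.

6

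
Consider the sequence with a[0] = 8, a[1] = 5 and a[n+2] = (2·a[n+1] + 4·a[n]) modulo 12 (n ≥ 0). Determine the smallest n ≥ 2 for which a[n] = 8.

Computing terms: a[0] = 8, a[1] = 5, a[2] = 6, a[3] = 8, a[4] = 4, a[5] = 4, a[6] = 0, a[7] = 4, a[8] = 8, a[9] = 8, a[10] = 0, a[11] = 8, a[12] = 4.
Since (a[11], a[12]) = (a[3], a[4]) = (8, 4) (two consecutive terms determine the rest), the sequence is eventually periodic: after a pre-period of length 3 it cycles with period 8.
The value 8 first appears (with n ≥ 2) at a[3].

3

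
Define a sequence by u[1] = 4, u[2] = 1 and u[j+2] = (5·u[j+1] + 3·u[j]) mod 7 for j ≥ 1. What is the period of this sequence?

u[1] = 4; u[2] = 1; u[3] = 3; u[4] = 4; u[5] = 1.
Since (u[4], u[5]) = (u[1], u[2]) = (4, 1) (two consecutive terms determine the rest), the sequence is periodic with period 3.

3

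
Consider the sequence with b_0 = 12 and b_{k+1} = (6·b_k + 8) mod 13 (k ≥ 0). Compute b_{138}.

3

Listing terms: b_0 = 12; b_1 = 2; b_2 = 7; b_3 = 11; b_4 = 9; b_5 = 10; b_6 = 3; b_7 = 0; b_8 = 8; b_9 = 4; b_{10} = 6; b_{11} = 5; b_{12} = 12.
The sequence repeats with period 12.
So b_{138} = b_{0 + ((138-0) mod 12)} = b_6 = 3.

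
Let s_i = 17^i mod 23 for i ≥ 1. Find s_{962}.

2

We have s_1 = 17, s_2 = 13, s_3 = 14, s_4 = 8, s_5 = 21, s_6 = 12, s_7 = 20, s_8 = 18, s_9 = 7, s_{10} = 4, s_{11} = 22, s_{12} = 6, s_{13} = 10, s_{14} = 9, s_{15} = 15, s_{16} = 2, s_{17} = 11, s_{18} = 3, s_{19} = 5, s_{20} = 16, s_{21} = 19, s_{22} = 1, s_{23} = 17.
The sequence repeats with period 22.
(962 - 1) mod 22 = 15, so s_{962} = s_{16} = 2.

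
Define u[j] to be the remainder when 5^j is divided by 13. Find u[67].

8

Listing terms: u[1] = 5,  u[2] = 12,  u[3] = 8,  u[4] = 1,  u[5] = 5.
Since u[5] = u[1] = 5, the sequence is periodic with period 4.
So u[67] = u[1 + ((67-1) mod 4)] = u[3] = 8.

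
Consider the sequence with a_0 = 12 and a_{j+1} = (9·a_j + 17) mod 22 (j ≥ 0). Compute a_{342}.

a_0 = 12; a_1 = 15; a_2 = 20; a_3 = 21; a_4 = 8; a_5 = 1; a_6 = 4; a_7 = 9; a_8 = 10; a_9 = 19; a_{10} = 12.
The sequence repeats with period 10.
(342 - 0) mod 10 = 2, so a_{342} = a_2 = 20.

20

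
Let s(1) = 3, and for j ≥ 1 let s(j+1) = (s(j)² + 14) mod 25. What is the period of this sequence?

5

We have s(1) = 3; s(2) = 23; s(3) = 18; s(4) = 13; s(5) = 8; s(6) = 3.
Since s(6) = s(1) = 3, the sequence is periodic with period 5.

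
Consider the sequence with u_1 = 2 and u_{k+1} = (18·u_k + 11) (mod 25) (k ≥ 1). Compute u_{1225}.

u_1 = 2,  u_2 = 22,  u_3 = 7,  u_4 = 12,  u_5 = 2.
Since u_5 = u_1 = 2, the sequence is periodic with period 4.
(1225 - 1) mod 4 = 0, so u_{1225} = u_1 = 2.

2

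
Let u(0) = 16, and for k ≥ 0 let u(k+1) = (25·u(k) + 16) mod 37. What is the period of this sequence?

We have u(0) = 16; u(1) = 9; u(2) = 19; u(3) = 10; u(4) = 7; u(5) = 6; u(6) = 18; u(7) = 22; u(8) = 11; u(9) = 32; u(10) = 2; u(11) = 29; u(12) = 1; u(13) = 4; u(14) = 5; u(15) = 30; u(16) = 26; u(17) = 0; u(18) = 16.
The sequence repeats with period 18.

18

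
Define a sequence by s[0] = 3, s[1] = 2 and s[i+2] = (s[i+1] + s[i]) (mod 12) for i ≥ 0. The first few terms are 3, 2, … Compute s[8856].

3

We have s[0] = 3, s[1] = 2, s[2] = 5, s[3] = 7, s[4] = 0, s[5] = 7, s[6] = 7, s[7] = 2, s[8] = 9, s[9] = 11, s[10] = 8, s[11] = 7, s[12] = 3, s[13] = 10, s[14] = 1, s[15] = 11, s[16] = 0, s[17] = 11, s[18] = 11, s[19] = 10, s[20] = 9, s[21] = 7, s[22] = 4, s[23] = 11, s[24] = 3, s[25] = 2.
Since (s[24], s[25]) = (s[0], s[1]) = (3, 2) (two consecutive terms determine the rest), the sequence is periodic with period 24.
(8856 - 0) mod 24 = 0, so s[8856] = s[0] = 3.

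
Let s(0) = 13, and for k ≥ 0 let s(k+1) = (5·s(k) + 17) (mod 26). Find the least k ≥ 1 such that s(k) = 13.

4

s(0) = 13,  s(1) = 4,  s(2) = 11,  s(3) = 20,  s(4) = 13.
The sequence repeats with period 4.
The value 13 next appears (with k ≥ 1) at s(4).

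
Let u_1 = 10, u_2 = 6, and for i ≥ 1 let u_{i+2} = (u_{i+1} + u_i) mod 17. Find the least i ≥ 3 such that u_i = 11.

20

u_1 = 10, u_2 = 6, u_3 = 16, u_4 = 5, u_5 = 4, u_6 = 9, u_7 = 13, u_8 = 5, u_9 = 1, u_{10} = 6, u_{11} = 7, u_{12} = 13, u_{13} = 3, u_{14} = 16, u_{15} = 2, u_{16} = 1, u_{17} = 3, u_{18} = 4, u_{19} = 7, u_{20} = 11, u_{21} = 1, u_{22} = 12, u_{23} = 13, u_{24} = 8, u_{25} = 4, u_{26} = 12, u_{27} = 16, u_{28} = 11, u_{29} = 10, u_{30} = 4, u_{31} = 14, u_{32} = 1, u_{33} = 15, u_{34} = 16, u_{35} = 14, u_{36} = 13, u_{37} = 10, u_{38} = 6.
Since (u_{37}, u_{38}) = (u_1, u_2) = (10, 6) (two consecutive terms determine the rest), the sequence is periodic with period 36.
The value 11 first appears (with i ≥ 3) at u_{20}.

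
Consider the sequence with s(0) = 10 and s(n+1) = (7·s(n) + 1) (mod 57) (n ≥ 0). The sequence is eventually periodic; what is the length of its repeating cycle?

3

Listing terms: s(0) = 10, s(1) = 14, s(2) = 42, s(3) = 10.
Since s(3) = s(0) = 10, the sequence is periodic with period 3.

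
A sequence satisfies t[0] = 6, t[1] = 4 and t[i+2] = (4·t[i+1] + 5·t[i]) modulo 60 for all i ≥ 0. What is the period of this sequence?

6

We have t[0] = 6,  t[1] = 4,  t[2] = 46,  t[3] = 24,  t[4] = 26,  t[5] = 44,  t[6] = 6,  t[7] = 4.
Since (t[6], t[7]) = (t[0], t[1]) = (6, 4) (two consecutive terms determine the rest), the sequence is periodic with period 6.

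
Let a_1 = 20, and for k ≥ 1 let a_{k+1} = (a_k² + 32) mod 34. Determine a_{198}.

30

Listing terms: a_1 = 20; a_2 = 24; a_3 = 30; a_4 = 14; a_5 = 24.
Since a_5 = a_2 = 24, the sequence is eventually periodic: after a pre-period of length 1 it cycles with period 3.
For k ≥ 2, a_k depends only on (k - 2) mod 3. (198 - 2) mod 3 = 1, so a_{198} = a_3 = 30.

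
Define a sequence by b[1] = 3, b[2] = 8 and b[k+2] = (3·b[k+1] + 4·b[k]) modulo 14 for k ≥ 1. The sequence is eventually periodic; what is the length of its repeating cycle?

6

Computing terms: b[1] = 3,  b[2] = 8,  b[3] = 8,  b[4] = 0,  b[5] = 4,  b[6] = 12,  b[7] = 10,  b[8] = 8,  b[9] = 8.
Since (b[8], b[9]) = (b[2], b[3]) = (8, 8) (two consecutive terms determine the rest), the sequence is eventually periodic: after a pre-period of length 1 it cycles with period 6.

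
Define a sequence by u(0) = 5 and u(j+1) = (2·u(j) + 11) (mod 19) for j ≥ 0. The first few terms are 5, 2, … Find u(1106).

We have u(0) = 5,  u(1) = 2,  u(2) = 15,  u(3) = 3,  u(4) = 17,  u(5) = 7,  u(6) = 6,  u(7) = 4,  u(8) = 0,  u(9) = 11,  u(10) = 14,  u(11) = 1,  u(12) = 13,  u(13) = 18,  u(14) = 9,  u(15) = 10,  u(16) = 12,  u(17) = 16,  u(18) = 5.
The sequence repeats with period 18.
(1106 - 0) mod 18 = 8, so u(1106) = u(8) = 0.

0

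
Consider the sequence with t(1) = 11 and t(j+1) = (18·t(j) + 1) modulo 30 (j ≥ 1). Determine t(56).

Listing terms: t(1) = 11,  t(2) = 19,  t(3) = 13,  t(4) = 25,  t(5) = 1,  t(6) = 19.
Since t(6) = t(2) = 19, the sequence is eventually periodic: after a pre-period of length 1 it cycles with period 4.
For j ≥ 2, t(j) depends only on (j - 2) mod 4. (56 - 2) mod 4 = 2, so t(56) = t(4) = 25.

25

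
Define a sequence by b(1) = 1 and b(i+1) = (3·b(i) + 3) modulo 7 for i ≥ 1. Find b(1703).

5

b(1) = 1; b(2) = 6; b(3) = 0; b(4) = 3; b(5) = 5; b(6) = 4; b(7) = 1.
Since b(7) = b(1) = 1, the sequence is periodic with period 6.
So b(1703) = b(1 + ((1703-1) mod 6)) = b(5) = 5.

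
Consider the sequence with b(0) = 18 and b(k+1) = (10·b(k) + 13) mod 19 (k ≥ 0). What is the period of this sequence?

b(0) = 18, b(1) = 3, b(2) = 5, b(3) = 6, b(4) = 16, b(5) = 2, b(6) = 14, b(7) = 1, b(8) = 4, b(9) = 15, b(10) = 11, b(11) = 9, b(12) = 8, b(13) = 17, b(14) = 12, b(15) = 0, b(16) = 13, b(17) = 10, b(18) = 18.
The sequence repeats with period 18.

18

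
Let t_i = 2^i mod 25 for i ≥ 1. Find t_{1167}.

3

We have t_1 = 2; t_2 = 4; t_3 = 8; t_4 = 16; t_5 = 7; t_6 = 14; t_7 = 3; t_8 = 6; t_9 = 12; t_{10} = 24; t_{11} = 23; t_{12} = 21; t_{13} = 17; t_{14} = 9; t_{15} = 18; t_{16} = 11; t_{17} = 22; t_{18} = 19; t_{19} = 13; t_{20} = 1; t_{21} = 2.
Since t_{21} = t_1 = 2, the sequence is periodic with period 20.
(1167 - 1) mod 20 = 6, so t_{1167} = t_7 = 3.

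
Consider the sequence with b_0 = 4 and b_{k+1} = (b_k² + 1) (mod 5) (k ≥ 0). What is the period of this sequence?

3

Listing terms: b_0 = 4; b_1 = 2; b_2 = 0; b_3 = 1; b_4 = 2.
Since b_4 = b_1 = 2, the sequence is eventually periodic: after a pre-period of length 1 it cycles with period 3.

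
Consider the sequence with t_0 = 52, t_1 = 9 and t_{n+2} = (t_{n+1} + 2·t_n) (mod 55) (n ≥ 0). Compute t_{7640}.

Computing terms: t_0 = 52; t_1 = 9; t_2 = 3; t_3 = 21; t_4 = 27; t_5 = 14; t_6 = 13; t_7 = 41; t_8 = 12; t_9 = 39; t_{10} = 8; t_{11} = 31; t_{12} = 47; t_{13} = 54; t_{14} = 38; t_{15} = 36; t_{16} = 2; t_{17} = 19; t_{18} = 23; t_{19} = 6; t_{20} = 52; t_{21} = 9.
The sequence repeats with period 20.
So t_{7640} = t_{0 + ((7640-0) mod 20)} = t_0 = 52.

52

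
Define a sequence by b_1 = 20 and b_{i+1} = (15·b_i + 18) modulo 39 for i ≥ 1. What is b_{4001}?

18

Listing terms: b_1 = 20; b_2 = 6; b_3 = 30; b_4 = 0; b_5 = 18; b_6 = 15; b_7 = 9; b_8 = 36; b_9 = 12; b_{10} = 3; b_{11} = 24; b_{12} = 27; b_{13} = 33; b_{14} = 6.
Since b_{14} = b_2 = 6, the sequence is eventually periodic: after a pre-period of length 1 it cycles with period 12.
For i ≥ 2, b_i depends only on (i - 2) mod 12. (4001 - 2) mod 12 = 3, so b_{4001} = b_5 = 18.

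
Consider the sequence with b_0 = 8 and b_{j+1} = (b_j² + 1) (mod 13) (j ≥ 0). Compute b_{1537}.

Listing terms: b_0 = 8,  b_1 = 0,  b_2 = 1,  b_3 = 2,  b_4 = 5,  b_5 = 0.
Since b_5 = b_1 = 0, the sequence is eventually periodic: after a pre-period of length 1 it cycles with period 4.
For j ≥ 1, b_j depends only on (j - 1) mod 4. (1537 - 1) mod 4 = 0, so b_{1537} = b_1 = 0.

0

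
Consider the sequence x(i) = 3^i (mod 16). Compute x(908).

1

We have x(0) = 1,  x(1) = 3,  x(2) = 9,  x(3) = 11,  x(4) = 1.
The sequence repeats with period 4.
So x(908) = x(0 + ((908-0) mod 4)) = x(0) = 1.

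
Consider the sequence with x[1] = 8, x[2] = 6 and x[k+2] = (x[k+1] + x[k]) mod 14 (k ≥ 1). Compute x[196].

Listing terms: x[1] = 8,  x[2] = 6,  x[3] = 0,  x[4] = 6,  x[5] = 6,  x[6] = 12,  x[7] = 4,  x[8] = 2,  x[9] = 6,  x[10] = 8,  x[11] = 0,  x[12] = 8,  x[13] = 8,  x[14] = 2,  x[15] = 10,  x[16] = 12,  x[17] = 8,  x[18] = 6.
Since (x[17], x[18]) = (x[1], x[2]) = (8, 6) (two consecutive terms determine the rest), the sequence is periodic with period 16.
(196 - 1) mod 16 = 3, so x[196] = x[4] = 6.

6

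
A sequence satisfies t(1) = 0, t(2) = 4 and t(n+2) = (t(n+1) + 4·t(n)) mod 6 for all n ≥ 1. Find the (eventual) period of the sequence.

8

We have t(1) = 0,  t(2) = 4,  t(3) = 4,  t(4) = 2,  t(5) = 0,  t(6) = 2,  t(7) = 2,  t(8) = 4,  t(9) = 0,  t(10) = 4.
The sequence repeats with period 8.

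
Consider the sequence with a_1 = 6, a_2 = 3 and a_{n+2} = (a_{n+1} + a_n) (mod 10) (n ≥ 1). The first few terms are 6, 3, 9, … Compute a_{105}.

1

Listing terms: a_1 = 6, a_2 = 3, a_3 = 9, a_4 = 2, a_5 = 1, a_6 = 3, a_7 = 4, a_8 = 7, a_9 = 1, a_{10} = 8, a_{11} = 9, a_{12} = 7, a_{13} = 6, a_{14} = 3.
The sequence repeats with period 12.
(105 - 1) mod 12 = 8, so a_{105} = a_9 = 1.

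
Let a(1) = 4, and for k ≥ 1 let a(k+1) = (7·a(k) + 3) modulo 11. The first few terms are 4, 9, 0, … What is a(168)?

10

Computing terms: a(1) = 4; a(2) = 9; a(3) = 0; a(4) = 3; a(5) = 2; a(6) = 6; a(7) = 1; a(8) = 10; a(9) = 7; a(10) = 8; a(11) = 4.
The sequence repeats with period 10.
So a(168) = a(1 + ((168-1) mod 10)) = a(8) = 10.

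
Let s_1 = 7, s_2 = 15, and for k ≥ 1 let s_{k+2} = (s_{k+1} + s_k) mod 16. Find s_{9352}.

13

Computing terms: s_1 = 7; s_2 = 15; s_3 = 6; s_4 = 5; s_5 = 11; s_6 = 0; s_7 = 11; s_8 = 11; s_9 = 6; s_{10} = 1; s_{11} = 7; s_{12} = 8; s_{13} = 15; s_{14} = 7; s_{15} = 6; s_{16} = 13; s_{17} = 3; s_{18} = 0; s_{19} = 3; s_{20} = 3; s_{21} = 6; s_{22} = 9; s_{23} = 15; s_{24} = 8; s_{25} = 7; s_{26} = 15.
Since (s_{25}, s_{26}) = (s_1, s_2) = (7, 15) (two consecutive terms determine the rest), the sequence is periodic with period 24.
(9352 - 1) mod 24 = 15, so s_{9352} = s_{16} = 13.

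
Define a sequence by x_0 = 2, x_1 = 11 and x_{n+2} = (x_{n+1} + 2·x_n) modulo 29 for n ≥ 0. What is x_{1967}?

We have x_0 = 2, x_1 = 11, x_2 = 15, x_3 = 8, x_4 = 9, x_5 = 25, x_6 = 14, x_7 = 6, x_8 = 5, x_9 = 17, x_{10} = 27, x_{11} = 3, x_{12} = 28, x_{13} = 5, x_{14} = 3, x_{15} = 13, x_{16} = 19, x_{17} = 16, x_{18} = 25, x_{19} = 28, x_{20} = 20, x_{21} = 18, x_{22} = 0, x_{23} = 7, x_{24} = 7, x_{25} = 21, x_{26} = 6, x_{27} = 19, x_{28} = 2, x_{29} = 11.
The sequence repeats with period 28.
(1967 - 0) mod 28 = 7, so x_{1967} = x_7 = 6.

6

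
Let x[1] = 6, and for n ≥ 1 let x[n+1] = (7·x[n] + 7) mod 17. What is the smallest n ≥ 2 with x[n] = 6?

x[1] = 6, x[2] = 15, x[3] = 10, x[4] = 9, x[5] = 2, x[6] = 4, x[7] = 1, x[8] = 14, x[9] = 3, x[10] = 11, x[11] = 16, x[12] = 0, x[13] = 7, x[14] = 5, x[15] = 8, x[16] = 12, x[17] = 6.
Since x[17] = x[1] = 6, the sequence is periodic with period 16.
The value 6 next appears (with n ≥ 2) at x[17].

17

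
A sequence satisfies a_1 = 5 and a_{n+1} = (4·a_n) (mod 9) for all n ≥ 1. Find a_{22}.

5

Computing terms: a_1 = 5; a_2 = 2; a_3 = 8; a_4 = 5.
The sequence repeats with period 3.
So a_{22} = a_{1 + ((22-1) mod 3)} = a_1 = 5.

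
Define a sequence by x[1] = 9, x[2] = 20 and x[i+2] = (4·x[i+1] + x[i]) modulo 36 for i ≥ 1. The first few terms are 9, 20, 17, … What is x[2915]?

17

x[1] = 9; x[2] = 20; x[3] = 17; x[4] = 16; x[5] = 9; x[6] = 16; x[7] = 1; x[8] = 20; x[9] = 9; x[10] = 20.
Since (x[9], x[10]) = (x[1], x[2]) = (9, 20) (two consecutive terms determine the rest), the sequence is periodic with period 8.
So x[2915] = x[1 + ((2915-1) mod 8)] = x[3] = 17.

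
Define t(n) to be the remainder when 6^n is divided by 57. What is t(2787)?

Computing terms: t(1) = 6, t(2) = 36, t(3) = 45, t(4) = 42, t(5) = 24, t(6) = 30, t(7) = 9, t(8) = 54, t(9) = 39, t(10) = 6.
The sequence repeats with period 9.
(2787 - 1) mod 9 = 5, so t(2787) = t(6) = 30.

30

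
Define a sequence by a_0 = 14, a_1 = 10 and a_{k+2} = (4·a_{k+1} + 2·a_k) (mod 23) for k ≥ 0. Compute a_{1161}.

22

a_0 = 14,  a_1 = 10,  a_2 = 22,  a_3 = 16,  a_4 = 16,  a_5 = 4,  a_6 = 2,  a_7 = 16,  a_8 = 22,  a_9 = 5,  a_{10} = 18,  a_{11} = 13,  a_{12} = 19,  a_{13} = 10,  a_{14} = 9,  a_{15} = 10,  a_{16} = 12,  a_{17} = 22,  a_{18} = 20,  a_{19} = 9,  a_{20} = 7,  a_{21} = 0,  a_{22} = 14,  a_{23} = 10.
Since (a_{22}, a_{23}) = (a_0, a_1) = (14, 10) (two consecutive terms determine the rest), the sequence is periodic with period 22.
So a_{1161} = a_{0 + ((1161-0) mod 22)} = a_{17} = 22.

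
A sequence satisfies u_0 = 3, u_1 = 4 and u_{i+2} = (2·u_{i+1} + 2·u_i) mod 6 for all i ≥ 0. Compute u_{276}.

We have u_0 = 3, u_1 = 4, u_2 = 2, u_3 = 0, u_4 = 4, u_5 = 2.
Since (u_4, u_5) = (u_1, u_2) = (4, 2) (two consecutive terms determine the rest), the sequence is eventually periodic: after a pre-period of length 1 it cycles with period 3.
For i ≥ 1, u_i depends only on (i - 1) mod 3. (276 - 1) mod 3 = 2, so u_{276} = u_3 = 0.

0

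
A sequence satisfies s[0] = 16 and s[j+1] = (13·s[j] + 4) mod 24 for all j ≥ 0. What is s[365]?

12

s[0] = 16, s[1] = 20, s[2] = 0, s[3] = 4, s[4] = 8, s[5] = 12, s[6] = 16.
Since s[6] = s[0] = 16, the sequence is periodic with period 6.
(365 - 0) mod 6 = 5, so s[365] = s[5] = 12.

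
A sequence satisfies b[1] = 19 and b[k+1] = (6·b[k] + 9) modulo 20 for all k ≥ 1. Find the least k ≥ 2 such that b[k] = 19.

6

b[1] = 19,  b[2] = 3,  b[3] = 7,  b[4] = 11,  b[5] = 15,  b[6] = 19.
Since b[6] = b[1] = 19, the sequence is periodic with period 5.
The value 19 next appears (with k ≥ 2) at b[6].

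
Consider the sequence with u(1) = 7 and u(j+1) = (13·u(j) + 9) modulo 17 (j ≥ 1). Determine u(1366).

Computing terms: u(1) = 7; u(2) = 15; u(3) = 0; u(4) = 9; u(5) = 7.
Since u(5) = u(1) = 7, the sequence is periodic with period 4.
(1366 - 1) mod 4 = 1, so u(1366) = u(2) = 15.

15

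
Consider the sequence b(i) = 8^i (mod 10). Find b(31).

2

Computing terms: b(0) = 1,  b(1) = 8,  b(2) = 4,  b(3) = 2,  b(4) = 6,  b(5) = 8.
Since b(5) = b(1) = 8, the sequence is eventually periodic: after a pre-period of length 1 it cycles with period 4.
For i ≥ 1, b(i) depends only on (i - 1) mod 4. (31 - 1) mod 4 = 2, so b(31) = b(3) = 2.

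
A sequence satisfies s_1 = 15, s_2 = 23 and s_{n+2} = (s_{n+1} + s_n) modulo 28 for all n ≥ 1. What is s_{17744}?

s_1 = 15,  s_2 = 23,  s_3 = 10,  s_4 = 5,  s_5 = 15,  s_6 = 20,  s_7 = 7,  s_8 = 27,  s_9 = 6,  s_{10} = 5,  s_{11} = 11,  s_{12} = 16,  s_{13} = 27,  s_{14} = 15,  s_{15} = 14,  s_{16} = 1,  s_{17} = 15,  s_{18} = 16,  s_{19} = 3,  s_{20} = 19,  s_{21} = 22,  s_{22} = 13,  s_{23} = 7,  s_{24} = 20,  s_{25} = 27,  s_{26} = 19,  s_{27} = 18,  s_{28} = 9,  s_{29} = 27,  s_{30} = 8,  s_{31} = 7,  s_{32} = 15,  s_{33} = 22,  s_{34} = 9,  s_{35} = 3,  s_{36} = 12,  s_{37} = 15,  s_{38} = 27,  s_{39} = 14,  s_{40} = 13,  s_{41} = 27,  s_{42} = 12,  s_{43} = 11,  s_{44} = 23,  s_{45} = 6,  s_{46} = 1,  s_{47} = 7,  s_{48} = 8,  s_{49} = 15,  s_{50} = 23.
The sequence repeats with period 48.
(17744 - 1) mod 48 = 31, so s_{17744} = s_{32} = 15.

15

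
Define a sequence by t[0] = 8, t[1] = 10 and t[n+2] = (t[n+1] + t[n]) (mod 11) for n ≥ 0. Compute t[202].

7

Listing terms: t[0] = 8; t[1] = 10; t[2] = 7; t[3] = 6; t[4] = 2; t[5] = 8; t[6] = 10.
The sequence repeats with period 5.
So t[202] = t[0 + ((202-0) mod 5)] = t[2] = 7.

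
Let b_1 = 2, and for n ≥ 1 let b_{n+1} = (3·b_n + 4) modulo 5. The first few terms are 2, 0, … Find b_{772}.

Computing terms: b_1 = 2, b_2 = 0, b_3 = 4, b_4 = 1, b_5 = 2.
Since b_5 = b_1 = 2, the sequence is periodic with period 4.
So b_{772} = b_{1 + ((772-1) mod 4)} = b_4 = 1.

1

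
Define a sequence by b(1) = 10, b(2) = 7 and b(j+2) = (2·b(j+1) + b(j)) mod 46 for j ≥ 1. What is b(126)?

1

We have b(1) = 10; b(2) = 7; b(3) = 24; b(4) = 9; b(5) = 42; b(6) = 1; b(7) = 44; b(8) = 43; b(9) = 38; b(10) = 27; b(11) = 0; b(12) = 27; b(13) = 8; b(14) = 43; b(15) = 2; b(16) = 1; b(17) = 4; b(18) = 9; b(19) = 22; b(20) = 7; b(21) = 36; b(22) = 33; b(23) = 10; b(24) = 7.
Since (b(23), b(24)) = (b(1), b(2)) = (10, 7) (two consecutive terms determine the rest), the sequence is periodic with period 22.
(126 - 1) mod 22 = 15, so b(126) = b(16) = 1.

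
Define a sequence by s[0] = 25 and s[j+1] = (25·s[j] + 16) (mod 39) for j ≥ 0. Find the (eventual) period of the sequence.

6

Listing terms: s[0] = 25; s[1] = 17; s[2] = 12; s[3] = 4; s[4] = 38; s[5] = 30; s[6] = 25.
Since s[6] = s[0] = 25, the sequence is periodic with period 6.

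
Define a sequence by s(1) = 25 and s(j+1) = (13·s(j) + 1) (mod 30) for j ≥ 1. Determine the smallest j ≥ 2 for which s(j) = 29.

11

s(1) = 25; s(2) = 26; s(3) = 9; s(4) = 28; s(5) = 5; s(6) = 6; s(7) = 19; s(8) = 8; s(9) = 15; s(10) = 16; s(11) = 29; s(12) = 18; s(13) = 25.
The sequence repeats with period 12.
The value 29 first appears (with j ≥ 2) at s(11).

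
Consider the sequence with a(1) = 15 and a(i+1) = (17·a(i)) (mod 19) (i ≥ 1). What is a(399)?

Computing terms: a(1) = 15, a(2) = 8, a(3) = 3, a(4) = 13, a(5) = 12, a(6) = 14, a(7) = 10, a(8) = 18, a(9) = 2, a(10) = 15.
The sequence repeats with period 9.
(399 - 1) mod 9 = 2, so a(399) = a(3) = 3.

3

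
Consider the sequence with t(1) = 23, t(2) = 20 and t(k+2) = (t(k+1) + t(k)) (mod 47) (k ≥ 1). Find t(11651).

Computing terms: t(1) = 23; t(2) = 20; t(3) = 43; t(4) = 16; t(5) = 12; t(6) = 28; t(7) = 40; t(8) = 21; t(9) = 14; t(10) = 35; t(11) = 2; t(12) = 37; t(13) = 39; t(14) = 29; t(15) = 21; t(16) = 3; t(17) = 24; t(18) = 27; t(19) = 4; t(20) = 31; t(21) = 35; t(22) = 19; t(23) = 7; t(24) = 26; t(25) = 33; t(26) = 12; t(27) = 45; t(28) = 10; t(29) = 8; t(30) = 18; t(31) = 26; t(32) = 44; t(33) = 23; t(34) = 20.
Since (t(33), t(34)) = (t(1), t(2)) = (23, 20) (two consecutive terms determine the rest), the sequence is periodic with period 32.
So t(11651) = t(1 + ((11651-1) mod 32)) = t(3) = 43.

43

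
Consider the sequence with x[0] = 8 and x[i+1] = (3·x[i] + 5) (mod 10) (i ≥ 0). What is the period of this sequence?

4

x[0] = 8, x[1] = 9, x[2] = 2, x[3] = 1, x[4] = 8.
The sequence repeats with period 4.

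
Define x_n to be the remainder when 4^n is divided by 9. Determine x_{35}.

7

Computing terms: x_0 = 1, x_1 = 4, x_2 = 7, x_3 = 1.
Since x_3 = x_0 = 1, the sequence is periodic with period 3.
So x_{35} = x_{0 + ((35-0) mod 3)} = x_2 = 7.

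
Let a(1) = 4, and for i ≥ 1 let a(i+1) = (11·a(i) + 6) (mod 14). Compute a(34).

Computing terms: a(1) = 4, a(2) = 8, a(3) = 10, a(4) = 4.
Since a(4) = a(1) = 4, the sequence is periodic with period 3.
So a(34) = a(1 + ((34-1) mod 3)) = a(1) = 4.

4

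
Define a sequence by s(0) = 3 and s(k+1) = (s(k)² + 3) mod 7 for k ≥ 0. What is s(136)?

5

s(0) = 3; s(1) = 5; s(2) = 0; s(3) = 3.
The sequence repeats with period 3.
So s(136) = s(0 + ((136-0) mod 3)) = s(1) = 5.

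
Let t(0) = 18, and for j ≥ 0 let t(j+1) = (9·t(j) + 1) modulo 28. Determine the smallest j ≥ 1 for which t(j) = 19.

We have t(0) = 18,  t(1) = 23,  t(2) = 12,  t(3) = 25,  t(4) = 2,  t(5) = 19,  t(6) = 4,  t(7) = 9,  t(8) = 26,  t(9) = 11,  t(10) = 16,  t(11) = 5,  t(12) = 18.
Since t(12) = t(0) = 18, the sequence is periodic with period 12.
The value 19 first appears (with j ≥ 1) at t(5).

5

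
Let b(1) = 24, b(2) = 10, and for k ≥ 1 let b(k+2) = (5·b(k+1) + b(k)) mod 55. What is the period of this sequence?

Computing terms: b(1) = 24; b(2) = 10; b(3) = 19; b(4) = 50; b(5) = 49; b(6) = 20; b(7) = 39; b(8) = 50; b(9) = 14; b(10) = 10; b(11) = 9; b(12) = 0; b(13) = 9; b(14) = 45; b(15) = 14; b(16) = 5; b(17) = 39; b(18) = 35; b(19) = 49; b(20) = 5; b(21) = 19; b(22) = 45; b(23) = 24; b(24) = 0; b(25) = 24; b(26) = 10.
The sequence repeats with period 24.

24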